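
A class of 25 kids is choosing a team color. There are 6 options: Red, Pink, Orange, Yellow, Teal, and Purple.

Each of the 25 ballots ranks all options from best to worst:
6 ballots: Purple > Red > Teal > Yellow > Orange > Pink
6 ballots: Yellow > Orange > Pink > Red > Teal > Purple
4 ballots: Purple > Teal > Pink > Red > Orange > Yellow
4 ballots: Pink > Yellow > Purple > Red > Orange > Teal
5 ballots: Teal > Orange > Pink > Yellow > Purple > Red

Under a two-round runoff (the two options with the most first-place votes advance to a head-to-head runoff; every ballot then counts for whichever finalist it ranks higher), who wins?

Round 1 first-place votes: Red 0, Pink 4, Orange 0, Yellow 6, Teal 5, Purple 10. Purple and Yellow advance.
Runoff: Purple is ranked above Yellow on 10 ballots, Yellow above Purple on 15.

Yellow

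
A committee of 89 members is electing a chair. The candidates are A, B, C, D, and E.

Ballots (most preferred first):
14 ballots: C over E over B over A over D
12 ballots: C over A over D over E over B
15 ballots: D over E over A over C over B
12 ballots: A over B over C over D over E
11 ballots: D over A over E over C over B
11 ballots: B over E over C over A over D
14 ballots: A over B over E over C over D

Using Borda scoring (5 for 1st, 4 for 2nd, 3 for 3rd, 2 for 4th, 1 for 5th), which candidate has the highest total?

A

A: 14×2 + 12×4 + 15×3 + 12×5 + 11×4 + 11×2 + 14×5 = 317
B: 14×3 + 12×1 + 15×1 + 12×4 + 11×1 + 11×5 + 14×4 = 239
C: 14×5 + 12×5 + 15×2 + 12×3 + 11×2 + 11×3 + 14×2 = 279
D: 14×1 + 12×3 + 15×5 + 12×2 + 11×5 + 11×1 + 14×1 = 229
E: 14×4 + 12×2 + 15×4 + 12×1 + 11×3 + 11×4 + 14×3 = 271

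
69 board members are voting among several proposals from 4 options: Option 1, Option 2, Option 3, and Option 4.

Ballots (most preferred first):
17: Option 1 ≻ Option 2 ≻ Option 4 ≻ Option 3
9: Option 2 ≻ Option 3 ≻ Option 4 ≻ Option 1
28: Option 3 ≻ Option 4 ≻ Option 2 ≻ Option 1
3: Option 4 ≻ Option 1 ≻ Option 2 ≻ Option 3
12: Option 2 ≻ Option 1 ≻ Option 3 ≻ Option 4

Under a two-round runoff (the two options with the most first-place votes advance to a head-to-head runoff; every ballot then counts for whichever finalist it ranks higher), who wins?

Option 2

Round 1 first-place votes: Option 1 17, Option 2 21, Option 3 28, Option 4 3. Option 3 and Option 2 advance.
Runoff: Option 3 is ranked above Option 2 on 28 ballots, Option 2 above Option 3 on 41.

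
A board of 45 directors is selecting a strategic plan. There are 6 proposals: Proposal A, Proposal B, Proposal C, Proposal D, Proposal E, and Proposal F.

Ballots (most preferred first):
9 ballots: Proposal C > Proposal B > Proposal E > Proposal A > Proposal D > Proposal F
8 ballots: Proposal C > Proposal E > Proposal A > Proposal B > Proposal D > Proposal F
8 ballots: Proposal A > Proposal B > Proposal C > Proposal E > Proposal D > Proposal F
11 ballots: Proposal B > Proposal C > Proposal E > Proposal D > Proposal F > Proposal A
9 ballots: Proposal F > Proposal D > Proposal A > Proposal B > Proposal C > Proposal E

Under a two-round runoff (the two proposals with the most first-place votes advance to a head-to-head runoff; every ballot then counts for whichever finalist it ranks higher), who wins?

Proposal B

Round 1 first-place votes: Proposal A 8, Proposal B 11, Proposal C 17, Proposal D 0, Proposal E 0, Proposal F 9. Proposal C and Proposal B advance.
Runoff: Proposal C is ranked above Proposal B on 17 ballots, Proposal B above Proposal C on 28.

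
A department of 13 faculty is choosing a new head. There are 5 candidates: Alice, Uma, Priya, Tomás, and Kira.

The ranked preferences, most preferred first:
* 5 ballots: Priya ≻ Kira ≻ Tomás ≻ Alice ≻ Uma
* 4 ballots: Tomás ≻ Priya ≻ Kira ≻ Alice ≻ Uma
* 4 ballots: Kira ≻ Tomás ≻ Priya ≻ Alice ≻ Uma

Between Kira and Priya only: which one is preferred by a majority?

Priya

Kira is ranked above Priya on 4 ballots; Priya above Kira on 9.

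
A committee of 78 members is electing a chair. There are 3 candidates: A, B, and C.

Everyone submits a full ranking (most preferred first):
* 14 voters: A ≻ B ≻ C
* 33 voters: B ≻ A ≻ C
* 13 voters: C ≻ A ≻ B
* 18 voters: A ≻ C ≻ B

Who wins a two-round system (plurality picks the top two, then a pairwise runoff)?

A

Round 1 first-place votes: A 32, B 33, C 13. B and A advance.
Runoff: B is ranked above A on 33 ballots, A above B on 45.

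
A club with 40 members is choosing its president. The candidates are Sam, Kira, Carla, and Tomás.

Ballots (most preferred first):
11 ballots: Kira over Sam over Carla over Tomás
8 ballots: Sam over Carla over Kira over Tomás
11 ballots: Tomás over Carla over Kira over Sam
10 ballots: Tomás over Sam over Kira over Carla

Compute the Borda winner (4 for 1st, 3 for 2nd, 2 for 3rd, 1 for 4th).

Sam

Sam: 11×3 + 8×4 + 11×1 + 10×3 = 106
Kira: 11×4 + 8×2 + 11×2 + 10×2 = 102
Carla: 11×2 + 8×3 + 11×3 + 10×1 = 89
Tomás: 11×1 + 8×1 + 11×4 + 10×4 = 103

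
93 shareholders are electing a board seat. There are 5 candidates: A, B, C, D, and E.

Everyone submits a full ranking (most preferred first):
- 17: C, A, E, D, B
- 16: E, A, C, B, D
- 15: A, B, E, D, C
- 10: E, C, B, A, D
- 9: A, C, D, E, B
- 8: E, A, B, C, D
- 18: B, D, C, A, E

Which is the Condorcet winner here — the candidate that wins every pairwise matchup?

A

A vs B: 65–28
A vs C: 48–45
A vs D: 75–18
A vs E: 59–34
A beats every other candidate.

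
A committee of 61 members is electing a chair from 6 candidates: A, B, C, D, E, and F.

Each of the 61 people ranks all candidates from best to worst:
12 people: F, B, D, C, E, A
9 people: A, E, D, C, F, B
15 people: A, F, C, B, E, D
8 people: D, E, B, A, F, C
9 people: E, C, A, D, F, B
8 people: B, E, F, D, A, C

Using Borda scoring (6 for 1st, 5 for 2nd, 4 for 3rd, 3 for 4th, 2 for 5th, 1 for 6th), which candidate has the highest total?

E

A: 12×1 + 9×6 + 15×6 + 8×3 + 9×4 + 8×2 = 232
B: 12×5 + 9×1 + 15×3 + 8×4 + 9×1 + 8×6 = 203
C: 12×3 + 9×3 + 15×4 + 8×1 + 9×5 + 8×1 = 184
D: 12×4 + 9×4 + 15×1 + 8×6 + 9×3 + 8×3 = 198
E: 12×2 + 9×5 + 15×2 + 8×5 + 9×6 + 8×5 = 233
F: 12×6 + 9×2 + 15×5 + 8×2 + 9×2 + 8×4 = 231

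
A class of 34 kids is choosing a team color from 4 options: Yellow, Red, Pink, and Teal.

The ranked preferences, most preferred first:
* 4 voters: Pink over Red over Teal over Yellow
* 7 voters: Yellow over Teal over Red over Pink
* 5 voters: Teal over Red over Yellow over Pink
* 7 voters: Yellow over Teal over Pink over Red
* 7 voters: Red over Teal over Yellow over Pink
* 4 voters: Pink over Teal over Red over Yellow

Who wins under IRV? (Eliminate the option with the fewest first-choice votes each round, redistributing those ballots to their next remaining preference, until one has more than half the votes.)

Red

Round 1: Yellow 14, Red 7, Pink 8, Teal 5. Teal eliminated.
Round 2: Yellow 14, Red 12, Pink 8. Pink eliminated.
Round 3: Yellow 14, Red 20. Red has a majority (≥18).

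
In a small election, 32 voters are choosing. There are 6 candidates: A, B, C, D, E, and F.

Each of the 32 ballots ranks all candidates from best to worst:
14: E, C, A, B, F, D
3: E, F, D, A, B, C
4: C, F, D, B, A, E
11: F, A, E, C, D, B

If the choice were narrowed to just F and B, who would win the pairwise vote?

F

F is ranked above B on 18 ballots; B above F on 14.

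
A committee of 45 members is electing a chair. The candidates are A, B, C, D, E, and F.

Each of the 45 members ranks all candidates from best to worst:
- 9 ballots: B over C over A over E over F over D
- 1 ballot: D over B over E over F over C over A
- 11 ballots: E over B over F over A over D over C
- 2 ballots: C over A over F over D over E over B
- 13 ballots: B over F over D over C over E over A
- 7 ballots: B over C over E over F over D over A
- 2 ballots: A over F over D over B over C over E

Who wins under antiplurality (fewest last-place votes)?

Last-place votes: A 21, B 2, C 11, D 9, E 2, F 0.

F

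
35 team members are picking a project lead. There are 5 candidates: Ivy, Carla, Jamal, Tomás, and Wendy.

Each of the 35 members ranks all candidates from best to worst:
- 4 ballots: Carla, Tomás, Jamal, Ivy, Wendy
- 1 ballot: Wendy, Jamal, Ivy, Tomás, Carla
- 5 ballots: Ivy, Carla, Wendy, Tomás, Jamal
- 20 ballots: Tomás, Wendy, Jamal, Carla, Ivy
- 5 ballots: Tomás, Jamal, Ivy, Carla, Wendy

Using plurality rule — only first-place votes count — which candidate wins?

Tomás

First-place votes: Ivy 5, Carla 4, Jamal 0, Tomás 25, Wendy 1.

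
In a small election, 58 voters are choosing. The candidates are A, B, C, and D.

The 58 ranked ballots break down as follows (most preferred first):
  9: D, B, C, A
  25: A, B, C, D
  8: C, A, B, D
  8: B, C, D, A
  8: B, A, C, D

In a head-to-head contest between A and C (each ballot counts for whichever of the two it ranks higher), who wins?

A

A is ranked above C on 33 ballots; C above A on 25.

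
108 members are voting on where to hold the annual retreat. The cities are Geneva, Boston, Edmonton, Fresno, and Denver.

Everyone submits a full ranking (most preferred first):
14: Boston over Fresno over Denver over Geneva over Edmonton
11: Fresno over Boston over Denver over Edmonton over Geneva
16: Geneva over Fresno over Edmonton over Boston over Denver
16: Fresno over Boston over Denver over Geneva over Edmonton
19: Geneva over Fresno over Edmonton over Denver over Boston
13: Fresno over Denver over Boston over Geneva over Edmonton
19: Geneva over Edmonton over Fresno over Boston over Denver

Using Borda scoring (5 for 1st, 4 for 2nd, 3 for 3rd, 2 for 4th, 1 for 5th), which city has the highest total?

Geneva: 14×2 + 11×1 + 16×5 + 16×2 + 19×5 + 13×2 + 19×5 = 367
Boston: 14×5 + 11×4 + 16×2 + 16×4 + 19×1 + 13×3 + 19×2 = 306
Edmonton: 14×1 + 11×2 + 16×3 + 16×1 + 19×3 + 13×1 + 19×4 = 246
Fresno: 14×4 + 11×5 + 16×4 + 16×5 + 19×4 + 13×5 + 19×3 = 453
Denver: 14×3 + 11×3 + 16×1 + 16×3 + 19×2 + 13×4 + 19×1 = 248

Fresno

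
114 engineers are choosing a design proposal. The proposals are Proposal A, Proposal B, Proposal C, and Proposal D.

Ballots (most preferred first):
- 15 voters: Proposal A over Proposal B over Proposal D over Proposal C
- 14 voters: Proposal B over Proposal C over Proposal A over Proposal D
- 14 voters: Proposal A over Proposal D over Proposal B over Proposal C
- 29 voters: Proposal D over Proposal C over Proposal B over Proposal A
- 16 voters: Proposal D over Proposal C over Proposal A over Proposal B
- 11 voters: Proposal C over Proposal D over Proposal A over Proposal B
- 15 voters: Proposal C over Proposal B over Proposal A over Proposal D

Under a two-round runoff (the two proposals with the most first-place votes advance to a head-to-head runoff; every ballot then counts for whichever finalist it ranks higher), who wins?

Proposal A

Round 1 first-place votes: Proposal A 29, Proposal B 14, Proposal C 26, Proposal D 45. Proposal D and Proposal A advance.
Runoff: Proposal D is ranked above Proposal A on 56 ballots, Proposal A above Proposal D on 58.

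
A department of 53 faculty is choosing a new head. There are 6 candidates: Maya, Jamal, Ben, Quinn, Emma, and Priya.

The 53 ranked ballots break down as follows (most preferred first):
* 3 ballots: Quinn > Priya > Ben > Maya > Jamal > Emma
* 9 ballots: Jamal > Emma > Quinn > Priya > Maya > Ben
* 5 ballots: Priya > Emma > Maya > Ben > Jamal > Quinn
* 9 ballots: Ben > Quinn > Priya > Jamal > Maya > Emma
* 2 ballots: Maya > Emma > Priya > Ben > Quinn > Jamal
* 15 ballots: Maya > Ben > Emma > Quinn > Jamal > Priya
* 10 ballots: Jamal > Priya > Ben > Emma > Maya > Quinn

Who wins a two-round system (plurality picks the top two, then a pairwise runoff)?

Jamal

Round 1 first-place votes: Maya 17, Jamal 19, Ben 9, Quinn 3, Emma 0, Priya 5. Jamal and Maya advance.
Runoff: Jamal is ranked above Maya on 28 ballots, Maya above Jamal on 25.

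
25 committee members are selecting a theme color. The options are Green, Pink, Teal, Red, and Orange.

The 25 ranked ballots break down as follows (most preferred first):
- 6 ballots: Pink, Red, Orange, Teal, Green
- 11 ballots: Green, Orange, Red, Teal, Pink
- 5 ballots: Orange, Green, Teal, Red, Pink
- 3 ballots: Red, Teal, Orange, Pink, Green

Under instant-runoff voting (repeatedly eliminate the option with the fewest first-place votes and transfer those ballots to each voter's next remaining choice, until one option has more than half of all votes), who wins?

Round 1: Green 11, Pink 6, Teal 0, Red 3, Orange 5. Teal eliminated.
Round 2: Green 11, Pink 6, Red 3, Orange 5. Red eliminated.
Round 3: Green 11, Pink 6, Orange 8. Pink eliminated.
Round 4: Green 11, Orange 14. Orange has a majority (≥13).

Orange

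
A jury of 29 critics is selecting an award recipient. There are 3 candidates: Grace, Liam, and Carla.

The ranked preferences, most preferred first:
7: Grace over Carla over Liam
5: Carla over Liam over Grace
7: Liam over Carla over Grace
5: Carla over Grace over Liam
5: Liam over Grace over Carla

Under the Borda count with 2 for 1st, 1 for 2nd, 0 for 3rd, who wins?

Grace: 7×2 + 5×0 + 7×0 + 5×1 + 5×1 = 24
Liam: 7×0 + 5×1 + 7×2 + 5×0 + 5×2 = 29
Carla: 7×1 + 5×2 + 7×1 + 5×2 + 5×0 = 34

Carla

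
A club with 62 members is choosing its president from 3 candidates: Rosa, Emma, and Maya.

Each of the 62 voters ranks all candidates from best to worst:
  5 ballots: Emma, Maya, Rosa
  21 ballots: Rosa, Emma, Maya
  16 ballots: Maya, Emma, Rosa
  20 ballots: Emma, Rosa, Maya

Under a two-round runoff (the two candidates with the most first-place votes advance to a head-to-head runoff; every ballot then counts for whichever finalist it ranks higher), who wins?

Round 1 first-place votes: Rosa 21, Emma 25, Maya 16. Emma and Rosa advance.
Runoff: Emma is ranked above Rosa on 41 ballots, Rosa above Emma on 21.

Emma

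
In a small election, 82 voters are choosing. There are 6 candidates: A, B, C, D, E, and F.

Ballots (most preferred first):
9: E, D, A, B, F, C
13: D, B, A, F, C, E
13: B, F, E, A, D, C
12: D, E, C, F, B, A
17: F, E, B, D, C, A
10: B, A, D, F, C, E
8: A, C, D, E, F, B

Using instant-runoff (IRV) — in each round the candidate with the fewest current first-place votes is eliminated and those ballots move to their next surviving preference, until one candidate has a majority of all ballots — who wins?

D

Round 1: A 8, B 23, C 0, D 25, E 9, F 17. C eliminated.
Round 2: A 8, B 23, D 25, E 9, F 17. A eliminated.
Round 3: B 23, D 33, E 9, F 17. E eliminated.
Round 4: B 23, D 42, F 17. D has a majority (≥42).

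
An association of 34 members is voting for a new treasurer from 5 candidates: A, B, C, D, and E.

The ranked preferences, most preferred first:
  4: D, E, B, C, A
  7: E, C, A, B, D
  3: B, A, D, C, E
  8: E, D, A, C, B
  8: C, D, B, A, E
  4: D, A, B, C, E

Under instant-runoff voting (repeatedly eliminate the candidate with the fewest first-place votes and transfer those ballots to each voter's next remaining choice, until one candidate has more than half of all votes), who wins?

D

Round 1: A 0, B 3, C 8, D 8, E 15. A eliminated.
Round 2: B 3, C 8, D 8, E 15. B eliminated.
Round 3: C 8, D 11, E 15. C eliminated.
Round 4: D 19, E 15. D has a majority (≥18).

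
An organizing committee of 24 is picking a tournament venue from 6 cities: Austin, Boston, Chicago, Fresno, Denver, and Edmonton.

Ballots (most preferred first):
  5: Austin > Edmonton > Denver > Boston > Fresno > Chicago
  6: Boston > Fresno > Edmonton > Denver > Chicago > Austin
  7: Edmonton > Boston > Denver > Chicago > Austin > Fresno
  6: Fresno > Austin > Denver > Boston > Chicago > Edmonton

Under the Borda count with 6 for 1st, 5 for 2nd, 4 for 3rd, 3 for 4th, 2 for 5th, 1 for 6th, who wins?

Boston

Austin: 5×6 + 6×1 + 7×2 + 6×5 = 80
Boston: 5×3 + 6×6 + 7×5 + 6×3 = 104
Chicago: 5×1 + 6×2 + 7×3 + 6×2 = 50
Fresno: 5×2 + 6×5 + 7×1 + 6×6 = 83
Denver: 5×4 + 6×3 + 7×4 + 6×4 = 90
Edmonton: 5×5 + 6×4 + 7×6 + 6×1 = 97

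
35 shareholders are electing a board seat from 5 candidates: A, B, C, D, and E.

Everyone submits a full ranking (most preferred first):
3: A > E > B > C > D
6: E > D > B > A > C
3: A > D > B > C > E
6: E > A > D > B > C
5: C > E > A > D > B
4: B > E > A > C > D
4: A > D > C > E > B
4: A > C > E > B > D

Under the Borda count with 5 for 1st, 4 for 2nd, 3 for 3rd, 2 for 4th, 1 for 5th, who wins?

A: 3×5 + 6×2 + 3×5 + 6×4 + 5×3 + 4×3 + 4×5 + 4×5 = 133
B: 3×3 + 6×3 + 3×3 + 6×2 + 5×1 + 4×5 + 4×1 + 4×2 = 85
C: 3×2 + 6×1 + 3×2 + 6×1 + 5×5 + 4×2 + 4×3 + 4×4 = 85
D: 3×1 + 6×4 + 3×4 + 6×3 + 5×2 + 4×1 + 4×4 + 4×1 = 91
E: 3×4 + 6×5 + 3×1 + 6×5 + 5×4 + 4×4 + 4×2 + 4×3 = 131

A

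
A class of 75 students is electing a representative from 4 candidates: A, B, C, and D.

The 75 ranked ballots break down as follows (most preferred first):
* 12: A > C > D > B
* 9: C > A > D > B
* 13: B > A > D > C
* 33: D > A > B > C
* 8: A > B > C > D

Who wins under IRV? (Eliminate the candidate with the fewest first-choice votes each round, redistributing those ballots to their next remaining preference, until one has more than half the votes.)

A

Round 1: A 20, B 13, C 9, D 33. C eliminated.
Round 2: A 29, B 13, D 33. B eliminated.
Round 3: A 42, D 33. A has a majority (≥38).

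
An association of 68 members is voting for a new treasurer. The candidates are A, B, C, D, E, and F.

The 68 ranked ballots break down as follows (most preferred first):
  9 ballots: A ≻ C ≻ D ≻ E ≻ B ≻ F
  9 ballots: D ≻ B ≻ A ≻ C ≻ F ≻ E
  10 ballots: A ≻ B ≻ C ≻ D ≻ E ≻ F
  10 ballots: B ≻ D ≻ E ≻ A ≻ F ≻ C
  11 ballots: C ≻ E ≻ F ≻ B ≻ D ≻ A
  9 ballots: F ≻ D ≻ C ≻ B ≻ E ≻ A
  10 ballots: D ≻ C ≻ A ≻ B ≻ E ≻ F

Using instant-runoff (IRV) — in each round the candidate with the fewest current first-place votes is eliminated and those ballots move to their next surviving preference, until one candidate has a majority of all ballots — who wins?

Round 1: A 19, B 10, C 11, D 19, E 0, F 9. E eliminated.
Round 2: A 19, B 10, C 11, D 19, F 9. F eliminated.
Round 3: A 19, B 10, C 11, D 28. B eliminated.
Round 4: A 19, C 11, D 38. D has a majority (≥35).

D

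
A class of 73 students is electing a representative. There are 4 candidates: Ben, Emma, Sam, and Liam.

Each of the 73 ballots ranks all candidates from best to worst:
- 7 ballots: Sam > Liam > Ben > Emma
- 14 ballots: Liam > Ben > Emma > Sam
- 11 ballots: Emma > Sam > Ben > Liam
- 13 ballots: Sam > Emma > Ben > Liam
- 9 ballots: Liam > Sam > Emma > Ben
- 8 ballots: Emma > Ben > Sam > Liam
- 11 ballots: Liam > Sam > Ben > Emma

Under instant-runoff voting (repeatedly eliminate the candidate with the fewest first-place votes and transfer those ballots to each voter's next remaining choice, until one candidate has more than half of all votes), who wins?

Sam

Round 1: Ben 0, Emma 19, Sam 20, Liam 34. Ben eliminated.
Round 2: Emma 19, Sam 20, Liam 34. Emma eliminated.
Round 3: Sam 39, Liam 34. Sam has a majority (≥37).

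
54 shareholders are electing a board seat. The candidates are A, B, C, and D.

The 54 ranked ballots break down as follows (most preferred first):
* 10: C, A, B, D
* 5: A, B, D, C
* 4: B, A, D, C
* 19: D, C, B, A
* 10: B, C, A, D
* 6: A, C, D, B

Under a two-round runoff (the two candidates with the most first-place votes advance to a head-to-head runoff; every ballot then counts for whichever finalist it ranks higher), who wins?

B

Round 1 first-place votes: A 11, B 14, C 10, D 19. D and B advance.
Runoff: D is ranked above B on 25 ballots, B above D on 29.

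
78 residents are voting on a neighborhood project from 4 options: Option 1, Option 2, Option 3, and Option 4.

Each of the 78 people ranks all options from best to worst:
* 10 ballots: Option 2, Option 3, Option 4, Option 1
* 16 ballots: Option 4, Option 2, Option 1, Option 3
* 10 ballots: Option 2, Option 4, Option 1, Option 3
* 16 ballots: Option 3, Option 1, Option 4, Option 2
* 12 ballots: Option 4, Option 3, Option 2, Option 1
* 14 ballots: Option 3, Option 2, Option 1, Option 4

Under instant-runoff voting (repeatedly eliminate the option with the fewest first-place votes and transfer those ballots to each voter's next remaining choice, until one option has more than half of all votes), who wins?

Round 1: Option 1 0, Option 2 20, Option 3 30, Option 4 28. Option 1 eliminated.
Round 2: Option 2 20, Option 3 30, Option 4 28. Option 2 eliminated.
Round 3: Option 3 40, Option 4 38. Option 3 has a majority (≥40).

Option 3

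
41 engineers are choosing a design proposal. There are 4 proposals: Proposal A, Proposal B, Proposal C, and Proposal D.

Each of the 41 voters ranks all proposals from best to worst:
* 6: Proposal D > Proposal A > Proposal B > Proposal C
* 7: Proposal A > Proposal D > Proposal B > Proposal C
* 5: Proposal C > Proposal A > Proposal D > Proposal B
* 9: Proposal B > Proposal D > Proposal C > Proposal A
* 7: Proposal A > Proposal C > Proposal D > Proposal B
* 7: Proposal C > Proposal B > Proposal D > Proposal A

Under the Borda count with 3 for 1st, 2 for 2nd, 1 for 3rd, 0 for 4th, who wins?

Proposal A: 6×2 + 7×3 + 5×2 + 9×0 + 7×3 + 7×0 = 64
Proposal B: 6×1 + 7×1 + 5×0 + 9×3 + 7×0 + 7×2 = 54
Proposal C: 6×0 + 7×0 + 5×3 + 9×1 + 7×2 + 7×3 = 59
Proposal D: 6×3 + 7×2 + 5×1 + 9×2 + 7×1 + 7×1 = 69

Proposal D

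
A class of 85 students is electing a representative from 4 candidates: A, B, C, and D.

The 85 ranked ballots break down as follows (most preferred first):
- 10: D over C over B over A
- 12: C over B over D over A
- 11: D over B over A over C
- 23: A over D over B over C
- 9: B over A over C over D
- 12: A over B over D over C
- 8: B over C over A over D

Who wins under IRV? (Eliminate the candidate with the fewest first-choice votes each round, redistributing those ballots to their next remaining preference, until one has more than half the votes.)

B

Round 1: A 35, B 17, C 12, D 21. C eliminated.
Round 2: A 35, B 29, D 21. D eliminated.
Round 3: A 35, B 50. B has a majority (≥43).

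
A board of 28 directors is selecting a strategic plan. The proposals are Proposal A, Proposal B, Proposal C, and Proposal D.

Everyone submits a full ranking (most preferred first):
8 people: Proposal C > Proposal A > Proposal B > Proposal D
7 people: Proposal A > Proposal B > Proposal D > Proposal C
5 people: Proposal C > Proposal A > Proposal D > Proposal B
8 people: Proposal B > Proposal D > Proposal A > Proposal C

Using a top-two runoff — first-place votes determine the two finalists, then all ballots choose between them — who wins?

Round 1 first-place votes: Proposal A 7, Proposal B 8, Proposal C 13, Proposal D 0. Proposal C and Proposal B advance.
Runoff: Proposal C is ranked above Proposal B on 13 ballots, Proposal B above Proposal C on 15.

Proposal B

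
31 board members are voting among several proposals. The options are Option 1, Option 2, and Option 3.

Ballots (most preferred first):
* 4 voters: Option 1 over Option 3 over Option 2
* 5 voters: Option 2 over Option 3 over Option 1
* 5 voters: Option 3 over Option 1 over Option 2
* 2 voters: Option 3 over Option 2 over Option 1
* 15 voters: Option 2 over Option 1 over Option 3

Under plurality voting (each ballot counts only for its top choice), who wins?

First-place votes: Option 1 4, Option 2 20, Option 3 7.

Option 2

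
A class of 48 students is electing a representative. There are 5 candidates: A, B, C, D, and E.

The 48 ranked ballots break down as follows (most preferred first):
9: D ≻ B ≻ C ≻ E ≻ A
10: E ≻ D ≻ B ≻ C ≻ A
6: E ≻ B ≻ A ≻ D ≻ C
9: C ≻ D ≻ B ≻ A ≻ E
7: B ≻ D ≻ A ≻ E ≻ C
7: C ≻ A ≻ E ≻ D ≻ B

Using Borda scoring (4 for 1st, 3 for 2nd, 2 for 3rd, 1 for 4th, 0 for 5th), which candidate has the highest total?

D

A: 9×0 + 10×0 + 6×2 + 9×1 + 7×2 + 7×3 = 56
B: 9×3 + 10×2 + 6×3 + 9×2 + 7×4 + 7×0 = 111
C: 9×2 + 10×1 + 6×0 + 9×4 + 7×0 + 7×4 = 92
D: 9×4 + 10×3 + 6×1 + 9×3 + 7×3 + 7×1 = 127
E: 9×1 + 10×4 + 6×4 + 9×0 + 7×1 + 7×2 = 94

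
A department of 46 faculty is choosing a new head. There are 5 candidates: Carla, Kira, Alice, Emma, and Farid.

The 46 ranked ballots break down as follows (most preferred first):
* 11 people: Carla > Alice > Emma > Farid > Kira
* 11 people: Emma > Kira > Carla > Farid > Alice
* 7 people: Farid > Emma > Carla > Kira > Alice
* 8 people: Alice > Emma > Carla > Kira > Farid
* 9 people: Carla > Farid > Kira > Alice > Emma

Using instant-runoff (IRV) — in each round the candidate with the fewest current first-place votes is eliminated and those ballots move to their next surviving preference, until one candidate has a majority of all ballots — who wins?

Round 1: Carla 20, Kira 0, Alice 8, Emma 11, Farid 7. Kira eliminated.
Round 2: Carla 20, Alice 8, Emma 11, Farid 7. Farid eliminated.
Round 3: Carla 20, Alice 8, Emma 18. Alice eliminated.
Round 4: Carla 20, Emma 26. Emma has a majority (≥24).

Emma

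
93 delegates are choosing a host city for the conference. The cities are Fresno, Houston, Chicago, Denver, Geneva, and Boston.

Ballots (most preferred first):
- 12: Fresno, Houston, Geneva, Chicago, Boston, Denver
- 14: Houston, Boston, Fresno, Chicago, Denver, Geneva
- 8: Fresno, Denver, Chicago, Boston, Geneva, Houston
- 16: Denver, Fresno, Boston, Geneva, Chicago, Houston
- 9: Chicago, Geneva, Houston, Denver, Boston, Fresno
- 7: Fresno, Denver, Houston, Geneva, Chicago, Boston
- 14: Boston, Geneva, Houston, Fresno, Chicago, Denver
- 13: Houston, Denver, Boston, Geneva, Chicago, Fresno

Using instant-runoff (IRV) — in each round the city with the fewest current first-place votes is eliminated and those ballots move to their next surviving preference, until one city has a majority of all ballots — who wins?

Houston

Round 1: Fresno 27, Houston 27, Chicago 9, Denver 16, Geneva 0, Boston 14. Geneva eliminated.
Round 2: Fresno 27, Houston 27, Chicago 9, Denver 16, Boston 14. Chicago eliminated.
Round 3: Fresno 27, Houston 36, Denver 16, Boston 14. Boston eliminated.
Round 4: Fresno 27, Houston 50, Denver 16. Houston has a majority (≥47).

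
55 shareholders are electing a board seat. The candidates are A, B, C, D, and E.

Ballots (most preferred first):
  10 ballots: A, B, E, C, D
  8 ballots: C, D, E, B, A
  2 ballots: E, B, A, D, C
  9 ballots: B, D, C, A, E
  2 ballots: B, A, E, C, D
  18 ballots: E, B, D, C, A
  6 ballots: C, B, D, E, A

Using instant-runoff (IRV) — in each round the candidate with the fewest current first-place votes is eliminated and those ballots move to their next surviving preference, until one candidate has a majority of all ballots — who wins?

E

Round 1: A 10, B 11, C 14, D 0, E 20. D eliminated.
Round 2: A 10, B 11, C 14, E 20. A eliminated.
Round 3: B 21, C 14, E 20. C eliminated.
Round 4: B 27, E 28. E has a majority (≥28).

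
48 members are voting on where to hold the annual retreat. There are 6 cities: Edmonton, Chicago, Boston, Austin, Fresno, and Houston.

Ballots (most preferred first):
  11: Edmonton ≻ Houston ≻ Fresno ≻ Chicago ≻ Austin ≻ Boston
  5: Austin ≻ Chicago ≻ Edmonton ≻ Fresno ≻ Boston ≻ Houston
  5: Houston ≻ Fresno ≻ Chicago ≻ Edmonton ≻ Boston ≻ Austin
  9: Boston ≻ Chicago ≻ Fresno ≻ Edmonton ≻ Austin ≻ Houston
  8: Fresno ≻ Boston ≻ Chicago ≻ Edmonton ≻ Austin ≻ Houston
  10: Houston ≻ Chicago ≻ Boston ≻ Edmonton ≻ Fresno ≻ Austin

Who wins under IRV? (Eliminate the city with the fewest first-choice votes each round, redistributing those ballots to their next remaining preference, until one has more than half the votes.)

Boston

Round 1: Edmonton 11, Chicago 0, Boston 9, Austin 5, Fresno 8, Houston 15. Chicago eliminated.
Round 2: Edmonton 11, Boston 9, Austin 5, Fresno 8, Houston 15. Austin eliminated.
Round 3: Edmonton 16, Boston 9, Fresno 8, Houston 15. Fresno eliminated.
Round 4: Edmonton 16, Boston 17, Houston 15. Houston eliminated.
Round 5: Edmonton 21, Boston 27. Boston has a majority (≥25).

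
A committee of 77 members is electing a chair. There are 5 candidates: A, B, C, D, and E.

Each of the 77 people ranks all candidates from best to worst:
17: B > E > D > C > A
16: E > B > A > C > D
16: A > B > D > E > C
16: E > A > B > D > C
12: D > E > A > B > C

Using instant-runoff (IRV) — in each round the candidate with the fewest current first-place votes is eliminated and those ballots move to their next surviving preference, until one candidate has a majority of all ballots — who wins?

E

Round 1: A 16, B 17, C 0, D 12, E 32. C eliminated.
Round 2: A 16, B 17, D 12, E 32. D eliminated.
Round 3: A 16, B 17, E 44. E has a majority (≥39).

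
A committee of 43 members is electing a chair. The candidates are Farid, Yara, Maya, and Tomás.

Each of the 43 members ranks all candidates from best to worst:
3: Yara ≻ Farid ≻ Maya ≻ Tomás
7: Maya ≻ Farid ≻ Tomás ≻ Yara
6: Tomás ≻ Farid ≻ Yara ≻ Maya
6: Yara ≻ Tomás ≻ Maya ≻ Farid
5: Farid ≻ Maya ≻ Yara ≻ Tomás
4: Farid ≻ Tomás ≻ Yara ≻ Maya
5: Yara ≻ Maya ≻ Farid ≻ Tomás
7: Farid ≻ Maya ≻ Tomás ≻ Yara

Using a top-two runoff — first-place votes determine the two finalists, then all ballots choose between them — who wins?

Farid

Round 1 first-place votes: Farid 16, Yara 14, Maya 7, Tomás 6. Farid and Yara advance.
Runoff: Farid is ranked above Yara on 29 ballots, Yara above Farid on 14.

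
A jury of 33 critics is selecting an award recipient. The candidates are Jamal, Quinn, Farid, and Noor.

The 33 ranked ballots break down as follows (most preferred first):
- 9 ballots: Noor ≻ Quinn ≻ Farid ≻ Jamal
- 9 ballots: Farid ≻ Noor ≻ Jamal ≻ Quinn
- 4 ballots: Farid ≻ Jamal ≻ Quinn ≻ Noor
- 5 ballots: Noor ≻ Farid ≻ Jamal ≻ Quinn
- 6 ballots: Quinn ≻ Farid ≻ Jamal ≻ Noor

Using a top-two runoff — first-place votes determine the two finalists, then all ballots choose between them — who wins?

Round 1 first-place votes: Jamal 0, Quinn 6, Farid 13, Noor 14. Noor and Farid advance.
Runoff: Noor is ranked above Farid on 14 ballots, Farid above Noor on 19.

Farid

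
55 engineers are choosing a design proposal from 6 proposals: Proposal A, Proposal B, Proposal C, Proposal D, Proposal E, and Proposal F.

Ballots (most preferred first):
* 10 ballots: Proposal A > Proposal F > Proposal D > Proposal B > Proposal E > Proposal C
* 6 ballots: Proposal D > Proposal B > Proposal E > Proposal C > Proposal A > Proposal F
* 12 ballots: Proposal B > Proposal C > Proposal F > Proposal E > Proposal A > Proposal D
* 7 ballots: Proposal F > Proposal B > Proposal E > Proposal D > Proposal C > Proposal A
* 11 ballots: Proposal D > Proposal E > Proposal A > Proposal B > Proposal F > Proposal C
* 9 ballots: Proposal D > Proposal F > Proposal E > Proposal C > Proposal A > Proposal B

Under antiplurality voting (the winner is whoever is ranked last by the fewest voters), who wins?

Last-place votes: Proposal A 7, Proposal B 9, Proposal C 21, Proposal D 12, Proposal E 0, Proposal F 6.

Proposal E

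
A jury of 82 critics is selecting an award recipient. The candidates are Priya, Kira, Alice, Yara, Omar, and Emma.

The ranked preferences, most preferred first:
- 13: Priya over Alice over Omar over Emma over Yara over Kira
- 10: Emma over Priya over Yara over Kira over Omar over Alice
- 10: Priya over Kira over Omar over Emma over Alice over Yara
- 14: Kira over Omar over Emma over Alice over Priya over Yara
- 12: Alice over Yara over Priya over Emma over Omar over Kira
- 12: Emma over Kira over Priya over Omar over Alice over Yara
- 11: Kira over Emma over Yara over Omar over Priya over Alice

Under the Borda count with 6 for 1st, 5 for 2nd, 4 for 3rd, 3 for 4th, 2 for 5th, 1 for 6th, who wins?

Emma

Priya: 13×6 + 10×5 + 10×6 + 14×2 + 12×4 + 12×4 + 11×2 = 334
Kira: 13×1 + 10×3 + 10×5 + 14×6 + 12×1 + 12×5 + 11×6 = 315
Alice: 13×5 + 10×1 + 10×2 + 14×3 + 12×6 + 12×2 + 11×1 = 244
Yara: 13×2 + 10×4 + 10×1 + 14×1 + 12×5 + 12×1 + 11×4 = 206
Omar: 13×4 + 10×2 + 10×4 + 14×5 + 12×2 + 12×3 + 11×3 = 275
Emma: 13×3 + 10×6 + 10×3 + 14×4 + 12×3 + 12×6 + 11×5 = 348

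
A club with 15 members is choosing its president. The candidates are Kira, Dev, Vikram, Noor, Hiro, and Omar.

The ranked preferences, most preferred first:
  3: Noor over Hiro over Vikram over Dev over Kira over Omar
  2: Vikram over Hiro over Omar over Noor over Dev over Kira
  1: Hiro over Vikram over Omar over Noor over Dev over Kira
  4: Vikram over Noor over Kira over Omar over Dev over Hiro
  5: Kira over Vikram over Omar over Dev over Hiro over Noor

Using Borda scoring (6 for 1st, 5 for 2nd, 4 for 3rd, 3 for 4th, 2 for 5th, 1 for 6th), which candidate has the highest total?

Kira: 3×2 + 2×1 + 1×1 + 4×4 + 5×6 = 55
Dev: 3×3 + 2×2 + 1×2 + 4×2 + 5×3 = 38
Vikram: 3×4 + 2×6 + 1×5 + 4×6 + 5×5 = 78
Noor: 3×6 + 2×3 + 1×3 + 4×5 + 5×1 = 52
Hiro: 3×5 + 2×5 + 1×6 + 4×1 + 5×2 = 45
Omar: 3×1 + 2×4 + 1×4 + 4×3 + 5×4 = 47

Vikram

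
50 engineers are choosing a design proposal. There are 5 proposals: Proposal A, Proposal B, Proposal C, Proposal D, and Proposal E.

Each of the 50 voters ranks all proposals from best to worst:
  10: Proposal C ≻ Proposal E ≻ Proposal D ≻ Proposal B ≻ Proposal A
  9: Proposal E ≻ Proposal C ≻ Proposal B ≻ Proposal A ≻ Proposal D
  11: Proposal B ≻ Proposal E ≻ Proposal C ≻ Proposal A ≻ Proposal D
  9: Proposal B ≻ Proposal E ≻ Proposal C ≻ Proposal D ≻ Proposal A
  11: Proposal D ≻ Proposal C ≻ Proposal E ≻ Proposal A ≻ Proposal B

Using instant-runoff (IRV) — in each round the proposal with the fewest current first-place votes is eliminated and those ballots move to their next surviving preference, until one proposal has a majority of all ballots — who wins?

Proposal C

Round 1: Proposal A 0, Proposal B 20, Proposal C 10, Proposal D 11, Proposal E 9. Proposal A eliminated.
Round 2: Proposal B 20, Proposal C 10, Proposal D 11, Proposal E 9. Proposal E eliminated.
Round 3: Proposal B 20, Proposal C 19, Proposal D 11. Proposal D eliminated.
Round 4: Proposal B 20, Proposal C 30. Proposal C has a majority (≥26).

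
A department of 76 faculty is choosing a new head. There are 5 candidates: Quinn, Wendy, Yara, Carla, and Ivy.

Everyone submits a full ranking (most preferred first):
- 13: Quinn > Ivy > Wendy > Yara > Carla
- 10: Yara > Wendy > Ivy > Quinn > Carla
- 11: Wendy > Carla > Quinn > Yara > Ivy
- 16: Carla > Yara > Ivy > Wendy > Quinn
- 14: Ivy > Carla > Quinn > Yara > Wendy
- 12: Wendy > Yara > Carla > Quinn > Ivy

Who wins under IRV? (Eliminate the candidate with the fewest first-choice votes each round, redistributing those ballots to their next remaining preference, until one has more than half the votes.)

Ivy

Round 1: Quinn 13, Wendy 23, Yara 10, Carla 16, Ivy 14. Yara eliminated.
Round 2: Quinn 13, Wendy 33, Carla 16, Ivy 14. Quinn eliminated.
Round 3: Wendy 33, Carla 16, Ivy 27. Carla eliminated.
Round 4: Wendy 33, Ivy 43. Ivy has a majority (≥39).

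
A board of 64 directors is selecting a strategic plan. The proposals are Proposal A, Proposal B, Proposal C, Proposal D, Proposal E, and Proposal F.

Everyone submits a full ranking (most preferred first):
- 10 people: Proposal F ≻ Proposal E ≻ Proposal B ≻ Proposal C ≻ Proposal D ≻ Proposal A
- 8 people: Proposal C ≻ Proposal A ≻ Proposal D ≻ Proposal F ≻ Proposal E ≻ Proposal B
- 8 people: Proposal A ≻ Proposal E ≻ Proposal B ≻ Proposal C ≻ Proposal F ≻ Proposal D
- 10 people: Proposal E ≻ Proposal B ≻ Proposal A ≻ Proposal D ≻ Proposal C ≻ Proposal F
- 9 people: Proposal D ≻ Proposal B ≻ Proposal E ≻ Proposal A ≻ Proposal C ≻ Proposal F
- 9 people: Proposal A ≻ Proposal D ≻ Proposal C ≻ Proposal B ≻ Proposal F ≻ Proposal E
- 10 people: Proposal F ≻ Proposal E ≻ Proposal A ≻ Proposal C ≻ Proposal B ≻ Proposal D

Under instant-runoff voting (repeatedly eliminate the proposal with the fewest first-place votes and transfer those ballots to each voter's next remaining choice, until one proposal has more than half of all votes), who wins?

Proposal A

Round 1: Proposal A 17, Proposal B 0, Proposal C 8, Proposal D 9, Proposal E 10, Proposal F 20. Proposal B eliminated.
Round 2: Proposal A 17, Proposal C 8, Proposal D 9, Proposal E 10, Proposal F 20. Proposal C eliminated.
Round 3: Proposal A 25, Proposal D 9, Proposal E 10, Proposal F 20. Proposal D eliminated.
Round 4: Proposal A 25, Proposal E 19, Proposal F 20. Proposal E eliminated.
Round 5: Proposal A 44, Proposal F 20. Proposal A has a majority (≥33).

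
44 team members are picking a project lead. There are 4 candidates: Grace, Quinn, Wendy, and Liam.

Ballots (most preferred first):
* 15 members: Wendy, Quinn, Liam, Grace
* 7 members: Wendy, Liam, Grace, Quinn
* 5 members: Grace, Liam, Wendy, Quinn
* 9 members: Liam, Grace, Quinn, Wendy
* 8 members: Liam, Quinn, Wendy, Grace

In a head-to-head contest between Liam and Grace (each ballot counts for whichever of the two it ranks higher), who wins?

Liam

Liam is ranked above Grace on 39 ballots; Grace above Liam on 5.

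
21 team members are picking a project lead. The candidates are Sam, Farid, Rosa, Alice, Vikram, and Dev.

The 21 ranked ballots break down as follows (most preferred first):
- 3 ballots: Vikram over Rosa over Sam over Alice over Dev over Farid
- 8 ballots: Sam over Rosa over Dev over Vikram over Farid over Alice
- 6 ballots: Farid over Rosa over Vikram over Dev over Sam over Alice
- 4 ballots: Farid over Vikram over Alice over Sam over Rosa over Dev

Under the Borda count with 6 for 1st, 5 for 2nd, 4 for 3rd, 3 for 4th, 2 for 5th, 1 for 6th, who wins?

Sam: 3×4 + 8×6 + 6×2 + 4×3 = 84
Farid: 3×1 + 8×2 + 6×6 + 4×6 = 79
Rosa: 3×5 + 8×5 + 6×5 + 4×2 = 93
Alice: 3×3 + 8×1 + 6×1 + 4×4 = 39
Vikram: 3×6 + 8×3 + 6×4 + 4×5 = 86
Dev: 3×2 + 8×4 + 6×3 + 4×1 = 60

Rosa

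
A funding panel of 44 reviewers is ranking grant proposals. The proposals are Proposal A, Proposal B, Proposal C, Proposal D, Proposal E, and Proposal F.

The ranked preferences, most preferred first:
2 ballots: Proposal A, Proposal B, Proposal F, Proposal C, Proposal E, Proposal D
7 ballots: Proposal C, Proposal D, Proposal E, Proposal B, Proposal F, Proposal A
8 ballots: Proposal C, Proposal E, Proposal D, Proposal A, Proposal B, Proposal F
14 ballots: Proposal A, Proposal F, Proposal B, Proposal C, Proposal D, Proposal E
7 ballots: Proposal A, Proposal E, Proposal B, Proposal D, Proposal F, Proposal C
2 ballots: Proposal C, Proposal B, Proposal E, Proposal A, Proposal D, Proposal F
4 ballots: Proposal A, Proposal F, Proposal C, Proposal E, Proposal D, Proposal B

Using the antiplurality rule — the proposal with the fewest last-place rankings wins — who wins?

Proposal D

Last-place votes: Proposal A 7, Proposal B 4, Proposal C 7, Proposal D 2, Proposal E 14, Proposal F 10.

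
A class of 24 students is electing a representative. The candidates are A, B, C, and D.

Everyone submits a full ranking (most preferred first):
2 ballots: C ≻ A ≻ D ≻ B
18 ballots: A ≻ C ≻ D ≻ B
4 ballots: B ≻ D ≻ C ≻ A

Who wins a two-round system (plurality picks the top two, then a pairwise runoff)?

A

Round 1 first-place votes: A 18, B 4, C 2, D 0. A and B advance.
Runoff: A is ranked above B on 20 ballots, B above A on 4.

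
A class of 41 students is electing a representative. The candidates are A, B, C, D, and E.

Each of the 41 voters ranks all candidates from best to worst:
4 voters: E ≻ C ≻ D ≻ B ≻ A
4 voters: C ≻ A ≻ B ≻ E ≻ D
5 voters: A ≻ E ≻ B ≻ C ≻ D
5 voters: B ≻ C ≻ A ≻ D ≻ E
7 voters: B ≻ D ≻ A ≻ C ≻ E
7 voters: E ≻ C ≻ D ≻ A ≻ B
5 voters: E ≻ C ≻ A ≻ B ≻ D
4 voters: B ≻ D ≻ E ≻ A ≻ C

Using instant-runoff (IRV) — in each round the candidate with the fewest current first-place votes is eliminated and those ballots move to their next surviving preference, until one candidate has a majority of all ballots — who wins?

E

Round 1: A 5, B 16, C 4, D 0, E 16. D eliminated.
Round 2: A 5, B 16, C 4, E 16. C eliminated.
Round 3: A 9, B 16, E 16. A eliminated.
Round 4: B 20, E 21. E has a majority (≥21).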